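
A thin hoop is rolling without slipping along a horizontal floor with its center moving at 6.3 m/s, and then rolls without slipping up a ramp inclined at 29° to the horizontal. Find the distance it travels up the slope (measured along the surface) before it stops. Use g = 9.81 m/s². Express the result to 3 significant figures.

d ≈ 8.35 m

Here I = MR², so the shape factor k = I/(MR²) = 1.
Pure rolling means v = ωR; then KE = ½Mv² + ½I(v/R)² = ½(1+k)Mv² = Mv².
Setting this equal to Mgh gives the vertical rise h = (1+k)v₀²/(2g) = 2×6.3²/(2×9.81) = 4.046 m.
Along the incline, d = h/sinθ = 4.046/sin29° ≈ 8.35 m.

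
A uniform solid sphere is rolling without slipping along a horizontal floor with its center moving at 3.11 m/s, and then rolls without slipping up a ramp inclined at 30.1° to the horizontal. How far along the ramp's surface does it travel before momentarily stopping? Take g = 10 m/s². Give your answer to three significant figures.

For this body I = (2/5)MR², i.e. k = I/(MR²) = 0.4.
The rolling condition ω = v/R makes the rotational term ½I(v/R)² = ½kMv², so KE_total = ½(1+k)Mv² = (7/10)Mv².
Setting this equal to Mgh gives the vertical rise h = (1+k)v₀²/(2g) = 1.4×3.11²/(2×10) = 0.677 m.
Along the incline, d = h/sinθ = 0.677/sin30.1° ≈ 1.35 m.

d ≈ 1.35 m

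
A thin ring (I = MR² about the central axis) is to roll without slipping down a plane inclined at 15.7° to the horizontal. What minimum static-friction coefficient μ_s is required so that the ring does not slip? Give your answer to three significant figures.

μ_min ≈ 0.141

With I = MR², the ratio k = I/(MR²) is 1.
Along the incline Mg sinθ − f = Ma, and torque about the center fR = Iα = kMR²(a/R) gives f = kMa.
These give a = g sinθ/(1+k) and the required friction f = kMg sinθ/(1+k).
With N = Mg cosθ, the no-slip condition f ≤ μN gives μ_min = f/N = k tanθ/(1+k).
μ_min = 1 × tan15.7° / 2 ≈ 0.141.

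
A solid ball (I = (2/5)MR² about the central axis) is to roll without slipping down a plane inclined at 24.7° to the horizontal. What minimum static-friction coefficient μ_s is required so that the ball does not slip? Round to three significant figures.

μ_min ≈ 0.131

Here I = (2/5)MR², so the shape factor k = I/(MR²) = 0.4.
Newton's second law down the slope: Mg sinθ − f = Ma. The torque equation fR = Iα (with α = a/R) gives f = kMa.
These give a = g sinθ/(1+k) and the required friction f = kMg sinθ/(1+k).
With N = Mg cosθ, the no-slip condition f ≤ μN gives μ_min = f/N = k tanθ/(1+k).
μ_min = 0.4 × tan24.7° / 1.4 ≈ 0.131.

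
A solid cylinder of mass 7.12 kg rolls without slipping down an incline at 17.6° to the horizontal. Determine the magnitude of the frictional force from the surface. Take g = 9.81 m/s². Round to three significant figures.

For this body I = (1/2)MR², i.e. k = I/(MR²) = 0.5.
Along the incline Mg sinθ − f = Ma, and torque about the center fR = Iα = kMR²(a/R) gives f = kMa.
Combining, a = g sinθ/(1+k) and f = kMa = kMg sinθ/(1+k).
f = 0.5 × 7.12 × 9.81 × sin17.6° / 1.5 ≈ 7.04 N.

f ≈ 7.04 N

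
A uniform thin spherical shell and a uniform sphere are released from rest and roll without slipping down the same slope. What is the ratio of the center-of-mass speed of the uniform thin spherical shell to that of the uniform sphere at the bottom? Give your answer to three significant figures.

Each satisfies Mgh = ½(1+k)Mv² with k = I/(MR²), so v ∝ 1/√(1+k).
For the uniform thin spherical shell k = 2/3; for the uniform sphere k = 0.4.
v₁/v₂ = √((1+k₂)/(1+k₁)) = √(1.4/1.667) ≈ 0.917.

v_ratio ≈ 0.917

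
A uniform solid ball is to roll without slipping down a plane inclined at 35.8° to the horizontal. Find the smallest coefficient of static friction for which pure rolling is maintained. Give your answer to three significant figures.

μ_min ≈ 0.206

The moment of inertia is (2/5)MR², giving k ≡ I/(MR²) = 0.4.
Along the incline Mg sinθ − f = Ma, and torque about the center fR = Iα = kMR²(a/R) gives f = kMa.
These give a = g sinθ/(1+k) and the required friction f = kMg sinθ/(1+k).
The normal force is N = Mg cosθ, so μ_min = f/N = k tanθ/(1+k).
μ_min = 0.4 × tan35.8° / 1.4 ≈ 0.206.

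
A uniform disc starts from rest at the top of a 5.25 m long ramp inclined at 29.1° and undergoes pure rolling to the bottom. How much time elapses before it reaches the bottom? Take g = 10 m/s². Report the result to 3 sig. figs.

Here I = (1/2)MR², so the shape factor k = I/(MR²) = 0.5.
Along the incline Mg sinθ − f = Ma, and torque about the center fR = Iα = kMR²(a/R) gives f = kMa.
Hence a = g sinθ/(1+k) = 10×sin29.1°/1.5 = 3.242 m/s².
With constant a from rest, t = √(2L/a) = √(2·5.25/3.242) ≈ 1.80 s.

t ≈ 1.80 s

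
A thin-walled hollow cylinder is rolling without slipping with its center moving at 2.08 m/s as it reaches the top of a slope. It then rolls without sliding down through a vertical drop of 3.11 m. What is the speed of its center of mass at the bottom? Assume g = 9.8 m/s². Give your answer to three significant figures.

The moment of inertia is MR², giving k ≡ I/(MR²) = 1.
The rolling condition ω = v/R makes the rotational term ½I(v/R)² = ½kMv², so KE_total = ½(1+k)Mv² = Mv².
Energy conservation: Mv₀² + Mgh = Mv², so v² = v₀² + 2gh/(1+k).
v = √(2.08² + 2×9.8×3.11/2) = √34.8 ≈ 5.90 m/s.

v ≈ 5.90 m/s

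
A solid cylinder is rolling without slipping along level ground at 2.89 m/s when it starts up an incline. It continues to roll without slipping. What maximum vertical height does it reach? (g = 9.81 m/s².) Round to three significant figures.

h ≈ 0.639 m

Here I = (1/2)MR², so the shape factor k = I/(MR²) = 0.5.
Rolling without slipping gives ω = v/R, so the total kinetic energy is ½Mv² + ½Iω² = ½(1+k)Mv² = (3/4)Mv².
At the top the kinetic energy is zero, so (3/4)Mv₀² = Mgh.
Thus h = (1+k)v₀²/(2g) = 1.5 × 2.89² / (2 × 9.81) ≈ 0.639 m.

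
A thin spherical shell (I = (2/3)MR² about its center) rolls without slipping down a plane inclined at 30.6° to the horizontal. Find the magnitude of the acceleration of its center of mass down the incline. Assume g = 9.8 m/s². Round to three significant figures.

The moment of inertia is (2/3)MR², giving k ≡ I/(MR²) = 2/3.
Translational: Mg sinθ − f = Ma. Rotational about the CM: fR = Iα = kMRa, so f = kMa.
Eliminating f: Mg sinθ = (1+k)Ma, so a = g sinθ/(1+k) = 9.8 × sin30.6° / 1.667 ≈ 2.99 m/s².

a ≈ 2.99 m/s²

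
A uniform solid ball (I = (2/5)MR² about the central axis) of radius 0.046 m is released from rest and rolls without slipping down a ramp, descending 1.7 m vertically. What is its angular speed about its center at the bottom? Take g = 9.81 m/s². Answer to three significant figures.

ω ≈ 106 rad/s

The moment of inertia is (2/5)MR², giving k ≡ I/(MR²) = 0.4.
The rolling condition ω = v/R makes the rotational term ½I(v/R)² = ½kMv², so KE_total = ½(1+k)Mv² = (7/10)Mv².
Energy conservation Mgh = ½(1+k)Mv² gives v = √(2gh/(1+k)) = √(2 × 9.81 × 1.7 / 1.4) = 4.881 m/s.
The angular speed follows from ω = v/R = 4.881/0.046 ≈ 106 rad/s.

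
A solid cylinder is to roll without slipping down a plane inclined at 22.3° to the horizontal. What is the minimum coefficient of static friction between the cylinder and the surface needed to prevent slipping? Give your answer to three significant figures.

The moment of inertia is (1/2)MR², giving k ≡ I/(MR²) = 0.5.
Translational: Mg sinθ − f = Ma. Rotational about the CM: fR = Iα = kMRa, so f = kMa.
These give a = g sinθ/(1+k) and the required friction f = kMg sinθ/(1+k).
With N = Mg cosθ, the no-slip condition f ≤ μN gives μ_min = f/N = k tanθ/(1+k).
μ_min = 0.5 × tan22.3° / 1.5 ≈ 0.137.

μ_min ≈ 0.137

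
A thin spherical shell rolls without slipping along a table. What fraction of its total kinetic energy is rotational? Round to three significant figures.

fraction ≈ 0.400

For this body I = (2/3)MR², i.e. k = I/(MR²) = 2/3.
With ω = v/R, KE_trans = ½Mv² and KE_rot = ½Iω² = ½kMv², so KE_total = ½(1+k)Mv².
The rotational fraction is therefore k/(1+k) = (2/3)/1.667 ≈ 0.400.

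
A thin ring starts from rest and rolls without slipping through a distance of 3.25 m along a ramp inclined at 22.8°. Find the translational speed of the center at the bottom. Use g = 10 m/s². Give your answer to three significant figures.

With I = MR², the ratio k = I/(MR²) is 1.
Pure rolling means v = ωR; then KE = ½Mv² + ½I(v/R)² = ½(1+k)Mv² = Mv².
The vertical drop is h = L sinθ = 3.25 × sin22.8° = 1.259 m.
Setting Mgh = Mv² gives v = √(2gh/(1+k)) = √(2·10·1.259/2) ≈ 3.55 m/s.

v ≈ 3.55 m/s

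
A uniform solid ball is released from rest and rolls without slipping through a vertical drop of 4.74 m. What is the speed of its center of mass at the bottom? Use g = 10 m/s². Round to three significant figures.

For this body I = (2/5)MR², i.e. k = I/(MR²) = 0.4.
Pure rolling means v = ωR; then KE = ½Mv² + ½I(v/R)² = ½(1+k)Mv² = (7/10)Mv².
Setting Mgh = (7/10)Mv² gives v = √(2gh/(1+k)) = √(2·10·4.74/1.4) ≈ 8.23 m/s.

v ≈ 8.23 m/s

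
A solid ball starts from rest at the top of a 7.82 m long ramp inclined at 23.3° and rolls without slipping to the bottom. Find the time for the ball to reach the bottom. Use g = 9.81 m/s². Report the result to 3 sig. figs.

For this body I = (2/5)MR², i.e. k = I/(MR²) = 0.4.
Along the incline Mg sinθ − f = Ma, and torque about the center fR = Iα = kMR²(a/R) gives f = kMa.
Hence a = g sinθ/(1+k) = 9.81×sin23.3°/1.4 = 2.772 m/s².
Starting from rest, L = ½at², so t = √(2L/a) = √(2×7.82/2.772) ≈ 2.38 s.

t ≈ 2.38 s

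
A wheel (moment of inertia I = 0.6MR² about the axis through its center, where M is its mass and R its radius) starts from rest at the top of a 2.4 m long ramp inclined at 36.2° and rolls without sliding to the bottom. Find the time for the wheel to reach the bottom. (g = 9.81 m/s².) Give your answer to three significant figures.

For this body I = 0.6MR², i.e. k = I/(MR²) = 0.6.
Newton's second law down the slope: Mg sinθ − f = Ma. The torque equation fR = Iα (with α = a/R) gives f = kMa.
Hence a = g sinθ/(1+k) = 9.81×sin36.2°/1.6 = 3.621 m/s².
With constant a from rest, t = √(2L/a) = √(2·2.4/3.621) ≈ 1.15 s.

t ≈ 1.15 s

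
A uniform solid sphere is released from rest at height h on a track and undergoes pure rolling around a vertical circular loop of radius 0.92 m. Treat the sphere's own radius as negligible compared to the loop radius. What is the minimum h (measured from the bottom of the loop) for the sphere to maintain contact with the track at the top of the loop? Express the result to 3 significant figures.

h_min ≈ 2.48 m

For this body I = (2/5)MR², i.e. k = I/(MR²) = 0.4.
At the top, contact is just lost when gravity alone supplies the centripetal force: Mg = Mv_top²/r, i.e. v_top² = gr.
With ω = v/R, the kinetic energy at speed v is ½(1+k)Mv² = (7/10)Mv².
Energy conservation from release (height h) to the top (height 2r): Mgh = Mg(2r) + (7/10)M·gr.
Thus h_min = 2r + (1+k)r/2 = r(2 + 1.4/2) = 0.92 × 2.7 ≈ 2.48 m.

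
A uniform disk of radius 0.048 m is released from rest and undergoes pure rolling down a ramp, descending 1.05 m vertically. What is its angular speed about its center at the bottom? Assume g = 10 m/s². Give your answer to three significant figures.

With I = (1/2)MR², the ratio k = I/(MR²) is 0.5.
Pure rolling means v = ωR; then KE = ½Mv² + ½I(v/R)² = ½(1+k)Mv² = (3/4)Mv².
Energy conservation Mgh = ½(1+k)Mv² gives v = √(2gh/(1+k)) = √(2 × 10 × 1.05 / 1.5) = 3.742 m/s.
Then ω = v/R = 3.742 / 0.048 ≈ 78.0 rad/s.

ω ≈ 78.0 rad/s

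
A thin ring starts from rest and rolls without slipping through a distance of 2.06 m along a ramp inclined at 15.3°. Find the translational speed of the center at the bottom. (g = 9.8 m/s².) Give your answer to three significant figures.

With I = MR², the ratio k = I/(MR²) is 1.
Rolling without slipping gives ω = v/R, so the total kinetic energy is ½Mv² + ½Iω² = ½(1+k)Mv² = Mv².
The vertical drop is h = L sinθ = 2.06 × sin15.3° = 0.5436 m.
Energy conservation: Mgh = Mv², so v = √(2gh/(1+k)) = √(2 × 9.8 × 0.5436 / 2) ≈ 2.31 m/s.

v ≈ 2.31 m/s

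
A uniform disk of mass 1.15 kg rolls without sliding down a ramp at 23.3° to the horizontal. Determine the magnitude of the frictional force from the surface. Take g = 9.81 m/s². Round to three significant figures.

f ≈ 1.49 N

The moment of inertia is (1/2)MR², giving k ≡ I/(MR²) = 0.5.
Translational: Mg sinθ − f = Ma. Rotational about the CM: fR = Iα = kMRa, so f = kMa.
Combining, a = g sinθ/(1+k) and f = kMa = kMg sinθ/(1+k).
f = 0.5 × 1.15 × 9.81 × sin23.3° / 1.5 ≈ 1.49 N.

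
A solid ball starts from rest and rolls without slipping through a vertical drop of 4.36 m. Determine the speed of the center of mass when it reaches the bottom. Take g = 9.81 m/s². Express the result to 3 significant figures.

For this body I = (2/5)MR², i.e. k = I/(MR²) = 0.4.
Pure rolling means v = ωR; then KE = ½Mv² + ½I(v/R)² = ½(1+k)Mv² = (7/10)Mv².
Energy conservation: Mgh = (7/10)Mv², so v = √(2gh/(1+k)) = √(2 × 9.81 × 4.36 / 1.4) ≈ 7.82 m/s.

v ≈ 7.82 m/s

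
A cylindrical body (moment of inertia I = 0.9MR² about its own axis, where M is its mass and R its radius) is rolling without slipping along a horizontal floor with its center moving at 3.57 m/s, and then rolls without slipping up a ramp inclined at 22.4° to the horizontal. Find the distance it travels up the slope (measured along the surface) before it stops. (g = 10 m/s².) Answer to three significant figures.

The moment of inertia is 0.9MR², giving k ≡ I/(MR²) = 0.9.
Since it rolls without slipping, ω = v/R and KE = ½Mv² + ½Iω² = ½(1+k)Mv² = (19/20)Mv².
Setting this equal to Mgh gives the vertical rise h = (1+k)v₀²/(2g) = 1.9×3.57²/(2×10) = 1.211 m.
Along the incline, d = h/sinθ = 1.211/sin22.4° ≈ 3.18 m.

d ≈ 3.18 m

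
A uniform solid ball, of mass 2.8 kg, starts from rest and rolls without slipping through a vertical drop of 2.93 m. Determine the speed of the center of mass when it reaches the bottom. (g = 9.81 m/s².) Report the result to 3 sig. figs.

v ≈ 6.41 m/s

With I = (2/5)MR², the ratio k = I/(MR²) is 0.4.
Since it rolls without slipping, ω = v/R and KE = ½Mv² + ½Iω² = ½(1+k)Mv² = (7/10)Mv².
Setting Mgh = (7/10)Mv² gives v = √(2gh/(1+k)) = √(2·9.81·2.93/1.4) ≈ 6.41 m/s.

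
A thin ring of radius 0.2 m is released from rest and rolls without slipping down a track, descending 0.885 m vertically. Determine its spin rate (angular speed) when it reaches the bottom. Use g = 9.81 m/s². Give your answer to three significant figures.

ω ≈ 14.7 rad/s

For this body I = MR², i.e. k = I/(MR²) = 1.
Since it rolls without slipping, ω = v/R and KE = ½Mv² + ½Iω² = ½(1+k)Mv² = Mv².
Energy conservation Mgh = ½(1+k)Mv² gives v = √(2gh/(1+k)) = √(2 × 9.81 × 0.885 / 2) = 2.946 m/s.
Then ω = v/R = 2.946 / 0.2 ≈ 14.7 rad/s.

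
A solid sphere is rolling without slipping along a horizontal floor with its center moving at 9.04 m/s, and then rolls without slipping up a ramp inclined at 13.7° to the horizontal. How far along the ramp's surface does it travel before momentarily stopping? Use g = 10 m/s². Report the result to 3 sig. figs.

For this body I = (2/5)MR², i.e. k = I/(MR²) = 0.4.
Pure rolling means v = ωR; then KE = ½Mv² + ½I(v/R)² = ½(1+k)Mv² = (7/10)Mv².
Setting this equal to Mgh gives the vertical rise h = (1+k)v₀²/(2g) = 1.4×9.04²/(2×10) = 5.721 m.
The distance along the slope is d = h/sinθ = 5.721/sin13.7° ≈ 24.2 m.

d ≈ 24.2 m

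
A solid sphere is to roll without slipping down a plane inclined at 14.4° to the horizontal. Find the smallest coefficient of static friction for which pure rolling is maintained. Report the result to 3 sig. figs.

For this body I = (2/5)MR², i.e. k = I/(MR²) = 0.4.
Newton's second law down the slope: Mg sinθ − f = Ma. The torque equation fR = Iα (with α = a/R) gives f = kMa.
These give a = g sinθ/(1+k) and the required friction f = kMg sinθ/(1+k).
With N = Mg cosθ, the no-slip condition f ≤ μN gives μ_min = f/N = k tanθ/(1+k).
μ_min = 0.4 × tan14.4° / 1.4 ≈ 0.0734.

μ_min ≈ 0.0734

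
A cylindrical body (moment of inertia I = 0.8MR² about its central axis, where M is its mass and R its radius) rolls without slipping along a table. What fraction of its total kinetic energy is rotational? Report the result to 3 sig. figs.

fraction ≈ 0.444

The moment of inertia is 0.8MR², giving k ≡ I/(MR²) = 0.8.
With ω = v/R, KE_trans = ½Mv² and KE_rot = ½Iω² = ½kMv², so KE_total = ½(1+k)Mv².
The rotational fraction is therefore k/(1+k) = 0.8/1.8 ≈ 0.444.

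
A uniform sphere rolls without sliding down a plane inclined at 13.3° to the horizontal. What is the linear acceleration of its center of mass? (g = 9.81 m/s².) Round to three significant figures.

a ≈ 1.61 m/s²

Here I = (2/5)MR², so the shape factor k = I/(MR²) = 0.4.
Translational: Mg sinθ − f = Ma. Rotational about the CM: fR = Iα = kMRa, so f = kMa.
Eliminating f: Mg sinθ = (1+k)Ma, so a = g sinθ/(1+k) = 9.81 × sin13.3° / 1.4 ≈ 1.61 m/s².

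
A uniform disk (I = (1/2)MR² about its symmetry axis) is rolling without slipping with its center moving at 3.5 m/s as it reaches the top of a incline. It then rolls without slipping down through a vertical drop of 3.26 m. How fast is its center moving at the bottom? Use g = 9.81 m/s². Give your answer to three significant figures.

v ≈ 7.41 m/s

With I = (1/2)MR², the ratio k = I/(MR²) is 0.5.
Pure rolling means v = ωR; then KE = ½Mv² + ½I(v/R)² = ½(1+k)Mv² = (3/4)Mv².
Conserving energy between top and bottom: (3/4)Mv² = (3/4)Mv₀² + Mgh, hence v² = v₀² + 2gh/(1+k).
v = √(3.5² + 2×9.81×3.26/1.5) = √54.89 ≈ 7.41 m/s.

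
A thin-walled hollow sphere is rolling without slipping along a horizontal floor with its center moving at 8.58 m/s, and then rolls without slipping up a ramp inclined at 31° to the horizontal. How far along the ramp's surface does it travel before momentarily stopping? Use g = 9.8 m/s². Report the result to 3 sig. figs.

d ≈ 12.2 m

With I = (2/3)MR², the ratio k = I/(MR²) is 2/3.
Rolling without slipping gives ω = v/R, so the total kinetic energy is ½Mv² + ½Iω² = ½(1+k)Mv² = (5/6)Mv².
Setting this equal to Mgh gives the vertical rise h = (1+k)v₀²/(2g) = 1.667×8.58²/(2×9.8) = 6.26 m.
The distance along the slope is d = h/sinθ = 6.26/sin31° ≈ 12.2 m.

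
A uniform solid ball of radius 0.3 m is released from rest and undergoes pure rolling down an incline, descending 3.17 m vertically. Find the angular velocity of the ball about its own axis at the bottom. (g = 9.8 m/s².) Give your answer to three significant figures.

With I = (2/5)MR², the ratio k = I/(MR²) is 0.4.
Pure rolling means v = ωR; then KE = ½Mv² + ½I(v/R)² = ½(1+k)Mv² = (7/10)Mv².
Energy conservation Mgh = ½(1+k)Mv² gives v = √(2gh/(1+k)) = √(2 × 9.8 × 3.17 / 1.4) = 6.662 m/s.
The angular speed follows from ω = v/R = 6.662/0.3 ≈ 22.2 rad/s.

ω ≈ 22.2 rad/s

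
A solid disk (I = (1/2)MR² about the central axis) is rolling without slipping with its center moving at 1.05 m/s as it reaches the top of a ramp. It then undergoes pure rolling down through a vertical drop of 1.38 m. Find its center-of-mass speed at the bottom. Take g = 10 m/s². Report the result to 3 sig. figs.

The moment of inertia is (1/2)MR², giving k ≡ I/(MR²) = 0.5.
Rolling without slipping gives ω = v/R, so the total kinetic energy is ½Mv² + ½Iω² = ½(1+k)Mv² = (3/4)Mv².
Energy conservation: (3/4)Mv₀² + Mgh = (3/4)Mv², so v² = v₀² + 2gh/(1+k).
v = √(1.05² + 2×10×1.38/1.5) = √19.5 ≈ 4.42 m/s.

v ≈ 4.42 m/s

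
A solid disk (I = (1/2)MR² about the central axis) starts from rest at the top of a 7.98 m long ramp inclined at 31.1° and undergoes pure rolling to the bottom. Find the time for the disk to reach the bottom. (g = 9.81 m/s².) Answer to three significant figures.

The moment of inertia is (1/2)MR², giving k ≡ I/(MR²) = 0.5.
Along the incline Mg sinθ − f = Ma, and torque about the center fR = Iα = kMR²(a/R) gives f = kMa.
Hence a = g sinθ/(1+k) = 9.81×sin31.1°/1.5 = 3.378 m/s².
Starting from rest, L = ½at², so t = √(2L/a) = √(2×7.98/3.378) ≈ 2.17 s.

t ≈ 2.17 s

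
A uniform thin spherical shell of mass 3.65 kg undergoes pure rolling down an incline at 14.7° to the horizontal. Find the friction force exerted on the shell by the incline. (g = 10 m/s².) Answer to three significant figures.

f ≈ 3.70 N

The moment of inertia is (2/3)MR², giving k ≡ I/(MR²) = 2/3.
Newton's second law down the slope: Mg sinθ − f = Ma. The torque equation fR = Iα (with α = a/R) gives f = kMa.
Combining, a = g sinθ/(1+k) and f = kMa = kMg sinθ/(1+k).
f = (2/3) × 3.65 × 10 × sin14.7° / 1.667 ≈ 3.70 N.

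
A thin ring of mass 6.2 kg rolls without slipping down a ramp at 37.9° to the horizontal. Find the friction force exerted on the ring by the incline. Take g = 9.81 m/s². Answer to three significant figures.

With I = MR², the ratio k = I/(MR²) is 1.
Translational: Mg sinθ − f = Ma. Rotational about the CM: fR = Iα = kMRa, so f = kMa.
Combining, a = g sinθ/(1+k) and f = kMa = kMg sinθ/(1+k).
f = 1 × 6.2 × 9.81 × sin37.9° / 2 ≈ 18.7 N.

f ≈ 18.7 N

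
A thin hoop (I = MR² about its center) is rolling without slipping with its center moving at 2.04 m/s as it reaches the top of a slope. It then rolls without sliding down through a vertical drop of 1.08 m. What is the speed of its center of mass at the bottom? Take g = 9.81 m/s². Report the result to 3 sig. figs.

The moment of inertia is MR², giving k ≡ I/(MR²) = 1.
Since it rolls without slipping, ω = v/R and KE = ½Mv² + ½Iω² = ½(1+k)Mv² = Mv².
Energy conservation: Mv₀² + Mgh = Mv², so v² = v₀² + 2gh/(1+k).
v = √(2.04² + 2×9.81×1.08/2) = √14.76 ≈ 3.84 m/s.

v ≈ 3.84 m/s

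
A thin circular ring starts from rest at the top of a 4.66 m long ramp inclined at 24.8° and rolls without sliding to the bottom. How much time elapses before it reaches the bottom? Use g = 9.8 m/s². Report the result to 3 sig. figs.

For this body I = MR², i.e. k = I/(MR²) = 1.
Translational: Mg sinθ − f = Ma. Rotational about the CM: fR = Iα = kMRa, so f = kMa.
Hence a = g sinθ/(1+k) = 9.8×sin24.8°/2 = 2.055 m/s².
With constant a from rest, t = √(2L/a) = √(2·4.66/2.055) ≈ 2.13 s.

t ≈ 2.13 s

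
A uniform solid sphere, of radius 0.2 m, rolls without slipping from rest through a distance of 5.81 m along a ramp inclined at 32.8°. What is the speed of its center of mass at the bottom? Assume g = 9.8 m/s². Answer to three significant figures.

The moment of inertia is (2/5)MR², giving k ≡ I/(MR²) = 0.4.
Pure rolling means v = ωR; then KE = ½Mv² + ½I(v/R)² = ½(1+k)Mv² = (7/10)Mv².
The vertical drop is h = L sinθ = 5.81 × sin32.8° = 3.147 m.
Setting Mgh = (7/10)Mv² gives v = √(2gh/(1+k)) = √(2·9.8·3.147/1.4) ≈ 6.64 m/s.

v ≈ 6.64 m/s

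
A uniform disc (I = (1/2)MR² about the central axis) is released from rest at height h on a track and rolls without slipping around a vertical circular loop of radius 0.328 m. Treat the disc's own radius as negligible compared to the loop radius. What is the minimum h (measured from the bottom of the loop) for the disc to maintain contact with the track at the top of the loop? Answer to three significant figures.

For this body I = (1/2)MR², i.e. k = I/(MR²) = 0.5.
At the top, contact is just lost when gravity alone supplies the centripetal force: Mg = Mv_top²/r, i.e. v_top² = gr.
With ω = v/R, the kinetic energy at speed v is ½(1+k)Mv² = (3/4)Mv².
Energy conservation from release (height h) to the top (height 2r): Mgh = Mg(2r) + (3/4)M·gr.
Thus h_min = 2r + (1+k)r/2 = r(2 + 1.5/2) = 0.328 × 2.75 ≈ 0.902 m.

h_min ≈ 0.902 m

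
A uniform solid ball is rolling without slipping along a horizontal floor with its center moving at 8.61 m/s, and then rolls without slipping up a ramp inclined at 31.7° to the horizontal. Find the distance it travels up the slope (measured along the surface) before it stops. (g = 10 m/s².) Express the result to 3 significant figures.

d ≈ 9.88 m

The moment of inertia is (2/5)MR², giving k ≡ I/(MR²) = 0.4.
Pure rolling means v = ωR; then KE = ½Mv² + ½I(v/R)² = ½(1+k)Mv² = (7/10)Mv².
Setting this equal to Mgh gives the vertical rise h = (1+k)v₀²/(2g) = 1.4×8.61²/(2×10) = 5.189 m.
Along the incline, d = h/sinθ = 5.189/sin31.7° ≈ 9.88 m.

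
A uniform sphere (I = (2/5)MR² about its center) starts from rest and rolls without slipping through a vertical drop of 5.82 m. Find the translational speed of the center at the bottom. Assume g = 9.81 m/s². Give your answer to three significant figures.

v ≈ 9.03 m/s

For this body I = (2/5)MR², i.e. k = I/(MR²) = 0.4.
Since it rolls without slipping, ω = v/R and KE = ½Mv² + ½Iω² = ½(1+k)Mv² = (7/10)Mv².
Energy conservation: Mgh = (7/10)Mv², so v = √(2gh/(1+k)) = √(2 × 9.81 × 5.82 / 1.4) ≈ 9.03 m/s.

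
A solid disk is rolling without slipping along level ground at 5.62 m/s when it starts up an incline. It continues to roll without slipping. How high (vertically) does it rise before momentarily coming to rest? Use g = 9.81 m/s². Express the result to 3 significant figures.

For this body I = (1/2)MR², i.e. k = I/(MR²) = 0.5.
Pure rolling means v = ωR; then KE = ½Mv² + ½I(v/R)² = ½(1+k)Mv² = (3/4)Mv².
All of this converts to potential energy at the highest point: (3/4)Mv₀² = Mgh.
Thus h = (1+k)v₀²/(2g) = 1.5 × 5.62² / (2 × 9.81) ≈ 2.41 m.

h ≈ 2.41 m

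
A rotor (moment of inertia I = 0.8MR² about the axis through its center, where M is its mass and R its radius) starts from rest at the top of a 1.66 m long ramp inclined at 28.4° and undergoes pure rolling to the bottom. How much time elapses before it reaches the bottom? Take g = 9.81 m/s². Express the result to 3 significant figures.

Here I = 0.8MR², so the shape factor k = I/(MR²) = 0.8.
Newton's second law down the slope: Mg sinθ − f = Ma. The torque equation fR = Iα (with α = a/R) gives f = kMa.
Hence a = g sinθ/(1+k) = 9.81×sin28.4°/1.8 = 2.592 m/s².
Starting from rest, L = ½at², so t = √(2L/a) = √(2×1.66/2.592) ≈ 1.13 s.

t ≈ 1.13 s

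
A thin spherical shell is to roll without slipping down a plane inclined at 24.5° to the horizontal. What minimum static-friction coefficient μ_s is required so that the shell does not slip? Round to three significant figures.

For this body I = (2/3)MR², i.e. k = I/(MR²) = 2/3.
Translational: Mg sinθ − f = Ma. Rotational about the CM: fR = Iα = kMRa, so f = kMa.
These give a = g sinθ/(1+k) and the required friction f = kMg sinθ/(1+k).
The normal force is N = Mg cosθ, so μ_min = f/N = k tanθ/(1+k).
μ_min = (2/3) × tan24.5° / 1.667 ≈ 0.182.

μ_min ≈ 0.182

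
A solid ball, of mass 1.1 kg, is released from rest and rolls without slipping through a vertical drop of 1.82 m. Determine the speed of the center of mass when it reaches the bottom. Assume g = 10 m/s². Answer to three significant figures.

v ≈ 5.10 m/s

Here I = (2/5)MR², so the shape factor k = I/(MR²) = 0.4.
Since it rolls without slipping, ω = v/R and KE = ½Mv² + ½Iω² = ½(1+k)Mv² = (7/10)Mv².
Setting Mgh = (7/10)Mv² gives v = √(2gh/(1+k)) = √(2·10·1.82/1.4) ≈ 5.10 m/s.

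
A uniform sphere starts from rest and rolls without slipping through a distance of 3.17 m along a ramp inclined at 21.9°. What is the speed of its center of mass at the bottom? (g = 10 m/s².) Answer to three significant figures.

v ≈ 4.11 m/s

Here I = (2/5)MR², so the shape factor k = I/(MR²) = 0.4.
The rolling condition ω = v/R makes the rotational term ½I(v/R)² = ½kMv², so KE_total = ½(1+k)Mv² = (7/10)Mv².
The vertical drop is h = L sinθ = 3.17 × sin21.9° = 1.182 m.
Energy conservation: Mgh = (7/10)Mv², so v = √(2gh/(1+k)) = √(2 × 10 × 1.182 / 1.4) ≈ 4.11 m/s.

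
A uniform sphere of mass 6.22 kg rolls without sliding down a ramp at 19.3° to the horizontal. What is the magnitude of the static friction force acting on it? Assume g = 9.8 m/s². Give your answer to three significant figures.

Here I = (2/5)MR², so the shape factor k = I/(MR²) = 0.4.
Translational: Mg sinθ − f = Ma. Rotational about the CM: fR = Iα = kMRa, so f = kMa.
Combining, a = g sinθ/(1+k) and f = kMa = kMg sinθ/(1+k).
f = 0.4 × 6.22 × 9.8 × sin19.3° / 1.4 ≈ 5.76 N.

f ≈ 5.76 N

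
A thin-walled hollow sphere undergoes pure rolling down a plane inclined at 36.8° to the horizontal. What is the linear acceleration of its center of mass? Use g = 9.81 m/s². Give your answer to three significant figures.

For this body I = (2/3)MR², i.e. k = I/(MR²) = 2/3.
Along the incline Mg sinθ − f = Ma, and torque about the center fR = Iα = kMR²(a/R) gives f = kMa.
Eliminating f: Mg sinθ = (1+k)Ma, so a = g sinθ/(1+k) = 9.81 × sin36.8° / 1.667 ≈ 3.53 m/s².

a ≈ 3.53 m/s²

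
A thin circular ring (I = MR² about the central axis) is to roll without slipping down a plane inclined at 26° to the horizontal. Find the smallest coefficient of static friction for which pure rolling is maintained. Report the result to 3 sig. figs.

μ_min ≈ 0.244

With I = MR², the ratio k = I/(MR²) is 1.
Along the incline Mg sinθ − f = Ma, and torque about the center fR = Iα = kMR²(a/R) gives f = kMa.
These give a = g sinθ/(1+k) and the required friction f = kMg sinθ/(1+k).
With N = Mg cosθ, the no-slip condition f ≤ μN gives μ_min = f/N = k tanθ/(1+k).
μ_min = 1 × tan26° / 2 ≈ 0.244.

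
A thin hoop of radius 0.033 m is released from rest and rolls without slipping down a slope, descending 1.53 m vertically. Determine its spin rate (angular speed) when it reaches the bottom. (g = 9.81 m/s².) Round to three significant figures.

ω ≈ 117 rad/s

Here I = MR², so the shape factor k = I/(MR²) = 1.
The rolling condition ω = v/R makes the rotational term ½I(v/R)² = ½kMv², so KE_total = ½(1+k)Mv² = Mv².
Energy conservation Mgh = ½(1+k)Mv² gives v = √(2gh/(1+k)) = √(2 × 9.81 × 1.53 / 2) = 3.874 m/s.
The angular speed follows from ω = v/R = 3.874/0.033 ≈ 117 rad/s.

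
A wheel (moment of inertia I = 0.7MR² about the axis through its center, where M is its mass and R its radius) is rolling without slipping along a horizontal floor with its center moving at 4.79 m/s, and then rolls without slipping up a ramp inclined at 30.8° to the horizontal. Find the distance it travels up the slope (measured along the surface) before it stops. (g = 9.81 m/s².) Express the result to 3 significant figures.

For this body I = 0.7MR², i.e. k = I/(MR²) = 0.7.
The rolling condition ω = v/R makes the rotational term ½I(v/R)² = ½kMv², so KE_total = ½(1+k)Mv² = (17/20)Mv².
Setting this equal to Mgh gives the vertical rise h = (1+k)v₀²/(2g) = 1.7×4.79²/(2×9.81) = 1.988 m.
Along the incline, d = h/sinθ = 1.988/sin30.8° ≈ 3.88 m.

d ≈ 3.88 m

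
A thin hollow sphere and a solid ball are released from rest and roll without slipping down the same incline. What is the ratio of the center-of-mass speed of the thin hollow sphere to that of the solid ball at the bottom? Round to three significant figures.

v_ratio ≈ 0.917

Each satisfies Mgh = ½(1+k)Mv² with k = I/(MR²), so v ∝ 1/√(1+k).
For the thin hollow sphere k = 2/3; for the solid ball k = 0.4.
v₁/v₂ = √((1+k₂)/(1+k₁)) = √(1.4/1.667) ≈ 0.917.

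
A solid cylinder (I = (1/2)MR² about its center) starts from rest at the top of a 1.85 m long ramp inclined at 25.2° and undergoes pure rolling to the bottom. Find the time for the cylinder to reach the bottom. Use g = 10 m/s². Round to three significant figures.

t ≈ 1.14 s

The moment of inertia is (1/2)MR², giving k ≡ I/(MR²) = 0.5.
Translational: Mg sinθ − f = Ma. Rotational about the CM: fR = Iα = kMRa, so f = kMa.
Hence a = g sinθ/(1+k) = 10×sin25.2°/1.5 = 2.839 m/s².
Starting from rest, L = ½at², so t = √(2L/a) = √(2×1.85/2.839) ≈ 1.14 s.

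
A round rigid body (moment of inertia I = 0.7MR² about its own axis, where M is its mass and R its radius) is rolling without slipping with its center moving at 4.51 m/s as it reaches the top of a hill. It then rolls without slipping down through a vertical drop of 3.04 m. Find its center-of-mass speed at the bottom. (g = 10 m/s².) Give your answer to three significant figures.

With I = 0.7MR², the ratio k = I/(MR²) is 0.7.
Rolling without slipping gives ω = v/R, so the total kinetic energy is ½Mv² + ½Iω² = ½(1+k)Mv² = (17/20)Mv².
Conserving energy between top and bottom: (17/20)Mv² = (17/20)Mv₀² + Mgh, hence v² = v₀² + 2gh/(1+k).
v = √(4.51² + 2×10×3.04/1.7) = √56.1 ≈ 7.49 m/s.

v ≈ 7.49 m/s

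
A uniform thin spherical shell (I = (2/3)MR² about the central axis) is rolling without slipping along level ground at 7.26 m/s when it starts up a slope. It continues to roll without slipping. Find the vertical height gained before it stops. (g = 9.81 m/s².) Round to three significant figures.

h ≈ 4.48 m

The moment of inertia is (2/3)MR², giving k ≡ I/(MR²) = 2/3.
Pure rolling means v = ωR; then KE = ½Mv² + ½I(v/R)² = ½(1+k)Mv² = (5/6)Mv².
All of this converts to potential energy at the highest point: (5/6)Mv₀² = Mgh.
Thus h = (1+k)v₀²/(2g) = 1.667 × 7.26² / (2 × 9.81) ≈ 4.48 m.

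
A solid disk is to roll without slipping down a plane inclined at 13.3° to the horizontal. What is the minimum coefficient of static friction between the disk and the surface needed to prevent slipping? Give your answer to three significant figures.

Here I = (1/2)MR², so the shape factor k = I/(MR²) = 0.5.
Newton's second law down the slope: Mg sinθ − f = Ma. The torque equation fR = Iα (with α = a/R) gives f = kMa.
These give a = g sinθ/(1+k) and the required friction f = kMg sinθ/(1+k).
The normal force is N = Mg cosθ, so μ_min = f/N = k tanθ/(1+k).
μ_min = 0.5 × tan13.3° / 1.5 ≈ 0.0788.

μ_min ≈ 0.0788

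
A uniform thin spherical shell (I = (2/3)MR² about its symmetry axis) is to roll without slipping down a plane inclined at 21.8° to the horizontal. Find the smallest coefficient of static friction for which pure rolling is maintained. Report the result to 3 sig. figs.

The moment of inertia is (2/3)MR², giving k ≡ I/(MR²) = 2/3.
Newton's second law down the slope: Mg sinθ − f = Ma. The torque equation fR = Iα (with α = a/R) gives f = kMa.
These give a = g sinθ/(1+k) and the required friction f = kMg sinθ/(1+k).
The normal force is N = Mg cosθ, so μ_min = f/N = k tanθ/(1+k).
μ_min = (2/3) × tan21.8° / 1.667 ≈ 0.160.

μ_min ≈ 0.160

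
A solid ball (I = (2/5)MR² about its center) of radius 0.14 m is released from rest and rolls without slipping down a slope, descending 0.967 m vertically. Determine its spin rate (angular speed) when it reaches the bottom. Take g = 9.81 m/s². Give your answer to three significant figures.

ω ≈ 26.3 rad/s

Here I = (2/5)MR², so the shape factor k = I/(MR²) = 0.4.
The rolling condition ω = v/R makes the rotational term ½I(v/R)² = ½kMv², so KE_total = ½(1+k)Mv² = (7/10)Mv².
Energy conservation Mgh = ½(1+k)Mv² gives v = √(2gh/(1+k)) = √(2 × 9.81 × 0.967 / 1.4) = 3.681 m/s.
Then ω = v/R = 3.681 / 0.14 ≈ 26.3 rad/s.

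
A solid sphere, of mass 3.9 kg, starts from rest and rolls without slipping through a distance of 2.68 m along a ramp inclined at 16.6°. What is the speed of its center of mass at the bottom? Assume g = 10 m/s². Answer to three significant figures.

The moment of inertia is (2/5)MR², giving k ≡ I/(MR²) = 0.4.
Since it rolls without slipping, ω = v/R and KE = ½Mv² + ½Iω² = ½(1+k)Mv² = (7/10)Mv².
The vertical drop is h = L sinθ = 2.68 × sin16.6° = 0.7656 m.
Energy conservation: Mgh = (7/10)Mv², so v = √(2gh/(1+k)) = √(2 × 10 × 0.7656 / 1.4) ≈ 3.31 m/s.

v ≈ 3.31 m/s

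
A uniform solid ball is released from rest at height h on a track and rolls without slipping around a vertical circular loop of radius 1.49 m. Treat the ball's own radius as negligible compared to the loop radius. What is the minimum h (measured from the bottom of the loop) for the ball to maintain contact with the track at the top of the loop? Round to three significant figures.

For this body I = (2/5)MR², i.e. k = I/(MR²) = 0.4.
At the top of the loop, the minimum-contact condition is Mg = Mv_top²/r, so v_top² = gr.
With ω = v/R, the kinetic energy at speed v is ½(1+k)Mv² = (7/10)Mv².
Energy conservation from release (height h) to the top (height 2r): Mgh = Mg(2r) + (7/10)M·gr.
Thus h_min = 2r + (1+k)r/2 = r(2 + 1.4/2) = 1.49 × 2.7 ≈ 4.02 m.

h_min ≈ 4.02 m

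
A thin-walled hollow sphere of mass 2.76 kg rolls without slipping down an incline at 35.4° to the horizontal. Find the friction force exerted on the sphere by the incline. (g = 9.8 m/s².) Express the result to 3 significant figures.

f ≈ 6.27 N

With I = (2/3)MR², the ratio k = I/(MR²) is 2/3.
Translational: Mg sinθ − f = Ma. Rotational about the CM: fR = Iα = kMRa, so f = kMa.
Combining, a = g sinθ/(1+k) and f = kMa = kMg sinθ/(1+k).
f = (2/3) × 2.76 × 9.8 × sin35.4° / 1.667 ≈ 6.27 N.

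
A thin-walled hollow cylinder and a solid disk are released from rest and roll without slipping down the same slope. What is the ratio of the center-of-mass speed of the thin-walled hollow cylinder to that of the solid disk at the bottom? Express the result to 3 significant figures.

v_ratio ≈ 0.866

Each satisfies Mgh = ½(1+k)Mv² with k = I/(MR²), so v ∝ 1/√(1+k).
For the thin-walled hollow cylinder k = 1; for the solid disk k = 0.5.
v₁/v₂ = √((1+k₂)/(1+k₁)) = √(1.5/2) ≈ 0.866.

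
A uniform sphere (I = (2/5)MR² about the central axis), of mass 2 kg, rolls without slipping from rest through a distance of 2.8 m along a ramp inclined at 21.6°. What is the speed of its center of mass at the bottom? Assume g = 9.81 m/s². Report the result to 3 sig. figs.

With I = (2/5)MR², the ratio k = I/(MR²) is 0.4.
Since it rolls without slipping, ω = v/R and KE = ½Mv² + ½Iω² = ½(1+k)Mv² = (7/10)Mv².
The vertical drop is h = L sinθ = 2.8 × sin21.6° = 1.031 m.
Setting Mgh = (7/10)Mv² gives v = √(2gh/(1+k)) = √(2·9.81·1.031/1.4) ≈ 3.80 m/s.

v ≈ 3.80 m/s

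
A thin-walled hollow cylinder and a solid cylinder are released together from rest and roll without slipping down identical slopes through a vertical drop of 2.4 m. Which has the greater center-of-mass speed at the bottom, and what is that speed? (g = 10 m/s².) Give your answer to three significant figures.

the solid cylinder, at v ≈ 5.66 m/s

For rolling without slipping, Mgh = ½(1+k)Mv² where k = I/(MR²), so v = √(2gh/(1+k)).
Thin-walled hollow cylinder: k = 1, giving v = √(2×10×2.4/2) = 4.899 m/s.
Solid cylinder: k = 0.5, giving v = √(2×10×2.4/1.5) = 5.657 m/s.
The smaller k wins: the solid cylinder, at ≈ 5.66 m/s.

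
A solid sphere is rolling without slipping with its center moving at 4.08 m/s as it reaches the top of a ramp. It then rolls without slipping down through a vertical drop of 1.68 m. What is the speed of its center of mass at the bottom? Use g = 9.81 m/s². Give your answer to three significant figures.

For this body I = (2/5)MR², i.e. k = I/(MR²) = 0.4.
Since it rolls without slipping, ω = v/R and KE = ½Mv² + ½Iω² = ½(1+k)Mv² = (7/10)Mv².
Conserving energy between top and bottom: (7/10)Mv² = (7/10)Mv₀² + Mgh, hence v² = v₀² + 2gh/(1+k).
v = √(4.08² + 2×9.81×1.68/1.4) = √40.19 ≈ 6.34 m/s.

v ≈ 6.34 m/s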